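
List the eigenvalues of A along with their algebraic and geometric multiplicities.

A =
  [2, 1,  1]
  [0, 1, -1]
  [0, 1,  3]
λ = 2: alg = 3, geom = 2

Step 1 — factor the characteristic polynomial to read off the algebraic multiplicities:
  χ_A(x) = (x - 2)^3

Step 2 — compute geometric multiplicities via the rank-nullity identity g(λ) = n − rank(A − λI):
  rank(A − (2)·I) = 1, so dim ker(A − (2)·I) = n − 1 = 2

Summary:
  λ = 2: algebraic multiplicity = 3, geometric multiplicity = 2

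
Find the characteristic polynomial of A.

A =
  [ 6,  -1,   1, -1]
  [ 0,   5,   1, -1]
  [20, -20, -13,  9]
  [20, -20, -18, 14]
x^4 - 12*x^3 + 21*x^2 + 190*x - 600

Expanding det(x·I − A) (e.g. by cofactor expansion or by noting that A is similar to its Jordan form J, which has the same characteristic polynomial as A) gives
  χ_A(x) = x^4 - 12*x^3 + 21*x^2 + 190*x - 600
which factors as (x - 6)*(x - 5)^2*(x + 4). The eigenvalues (with algebraic multiplicities) are λ = -4 with multiplicity 1, λ = 5 with multiplicity 2, λ = 6 with multiplicity 1.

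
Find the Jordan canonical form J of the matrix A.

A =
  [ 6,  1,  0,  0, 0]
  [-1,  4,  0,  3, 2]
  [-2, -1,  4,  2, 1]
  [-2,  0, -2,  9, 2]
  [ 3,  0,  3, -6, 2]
J_3(5) ⊕ J_2(5)

The characteristic polynomial is
  det(x·I − A) = x^5 - 25*x^4 + 250*x^3 - 1250*x^2 + 3125*x - 3125 = (x - 5)^5

Eigenvalues and multiplicities (the geometric multiplicity of λ is n − rank(A − λI), which equals the number of Jordan blocks for λ):
  λ = 5: algebraic multiplicity = 5, geometric multiplicity = 2

Determining the block sizes for each eigenvalue:
  λ = 5: with am = 5 and gm = 2, the partition is not yet determined (e.g. several partitions of 5 into 2 parts exist). Let N = A − (5)·I. Computing rank(N^1) = 3, rank(N^2) = 1, rank(N^3) = 0; the number of blocks of size ≥ j is rank(N^{j−1}) − rank(N^j), giving [2, 2, 1]. So we have 1 block(s) of size 3, 1 block(s) of size 2 → block sizes [3, 2]

Assembling the blocks gives a Jordan form
J =
  [5, 1, 0, 0, 0]
  [0, 5, 1, 0, 0]
  [0, 0, 5, 0, 0]
  [0, 0, 0, 5, 1]
  [0, 0, 0, 0, 5]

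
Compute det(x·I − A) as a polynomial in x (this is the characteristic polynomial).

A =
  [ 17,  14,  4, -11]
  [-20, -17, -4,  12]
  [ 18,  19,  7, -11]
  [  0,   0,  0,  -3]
x^4 - 4*x^3 - 26*x^2 + 60*x + 225

Expanding det(x·I − A) (e.g. by cofactor expansion or by noting that A is similar to its Jordan form J, which has the same characteristic polynomial as A) gives
  χ_A(x) = x^4 - 4*x^3 - 26*x^2 + 60*x + 225
which factors as (x - 5)^2*(x + 3)^2. The eigenvalues (with algebraic multiplicities) are λ = -3 with multiplicity 2, λ = 5 with multiplicity 2.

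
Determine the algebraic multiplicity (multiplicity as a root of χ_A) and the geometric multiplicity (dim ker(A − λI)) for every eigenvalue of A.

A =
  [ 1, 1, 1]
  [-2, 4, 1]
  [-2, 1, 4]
λ = 3: alg = 3, geom = 2

Step 1 — factor the characteristic polynomial to read off the algebraic multiplicities:
  χ_A(x) = (x - 3)^3

Step 2 — compute geometric multiplicities via the rank-nullity identity g(λ) = n − rank(A − λI):
  rank(A − (3)·I) = 1, so dim ker(A − (3)·I) = n − 1 = 2

Summary:
  λ = 3: algebraic multiplicity = 3, geometric multiplicity = 2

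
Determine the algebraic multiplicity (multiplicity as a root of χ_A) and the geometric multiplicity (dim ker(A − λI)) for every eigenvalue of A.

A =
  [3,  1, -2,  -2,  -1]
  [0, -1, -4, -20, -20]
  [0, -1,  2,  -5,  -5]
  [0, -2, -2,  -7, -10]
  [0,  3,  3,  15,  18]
λ = 3: alg = 5, geom = 3

Step 1 — factor the characteristic polynomial to read off the algebraic multiplicities:
  χ_A(x) = (x - 3)^5

Step 2 — compute geometric multiplicities via the rank-nullity identity g(λ) = n − rank(A − λI):
  rank(A − (3)·I) = 2, so dim ker(A − (3)·I) = n − 2 = 3

Summary:
  λ = 3: algebraic multiplicity = 5, geometric multiplicity = 3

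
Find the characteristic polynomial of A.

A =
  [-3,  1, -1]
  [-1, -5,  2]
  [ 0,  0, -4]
x^3 + 12*x^2 + 48*x + 64

Expanding det(x·I − A) (e.g. by cofactor expansion or by noting that A is similar to its Jordan form J, which has the same characteristic polynomial as A) gives
  χ_A(x) = x^3 + 12*x^2 + 48*x + 64
which factors as (x + 4)^3. The eigenvalues (with algebraic multiplicities) are λ = -4 with multiplicity 3.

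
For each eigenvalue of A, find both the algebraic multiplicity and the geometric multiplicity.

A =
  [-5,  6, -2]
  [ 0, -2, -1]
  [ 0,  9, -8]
λ = -5: alg = 3, geom = 2

Step 1 — factor the characteristic polynomial to read off the algebraic multiplicities:
  χ_A(x) = (x + 5)^3

Step 2 — compute geometric multiplicities via the rank-nullity identity g(λ) = n − rank(A − λI):
  rank(A − (-5)·I) = 1, so dim ker(A − (-5)·I) = n − 1 = 2

Summary:
  λ = -5: algebraic multiplicity = 3, geometric multiplicity = 2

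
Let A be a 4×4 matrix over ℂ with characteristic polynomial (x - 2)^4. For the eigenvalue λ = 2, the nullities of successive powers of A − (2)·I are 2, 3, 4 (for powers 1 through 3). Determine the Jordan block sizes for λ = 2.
Block sizes for λ = 2: [3, 1]

From the dimensions of kernels of powers, the number of Jordan blocks of size at least j is d_j − d_{j−1} where d_j = dim ker(N^j) (with d_0 = 0). Computing the differences gives [2, 1, 1].
The number of blocks of size exactly k is (#blocks of size ≥ k) − (#blocks of size ≥ k + 1), so the partition is: 1 block(s) of size 1, 1 block(s) of size 3.
In nonincreasing order the block sizes are [3, 1].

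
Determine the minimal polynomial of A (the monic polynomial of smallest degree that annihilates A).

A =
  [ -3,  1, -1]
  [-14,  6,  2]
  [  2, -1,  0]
x^3 - 3*x^2 + 4

The characteristic polynomial is χ_A(x) = (x - 2)^2*(x + 1), so the eigenvalues are known. The minimal polynomial is
  m_A(x) = Π_λ (x − λ)^{k_λ}
where k_λ is the size of the *largest* Jordan block for λ (equivalently, the smallest k with (A − λI)^k v = 0 for every generalised eigenvector v of λ).

  λ = -1: largest Jordan block has size 1, contributing (x + 1)
  λ = 2: largest Jordan block has size 2, contributing (x − 2)^2

So m_A(x) = (x - 2)^2*(x + 1) = x^3 - 3*x^2 + 4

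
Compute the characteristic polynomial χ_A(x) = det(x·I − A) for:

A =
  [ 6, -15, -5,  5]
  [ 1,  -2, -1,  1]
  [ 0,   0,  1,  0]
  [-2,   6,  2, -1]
x^4 - 4*x^3 + 6*x^2 - 4*x + 1

Expanding det(x·I − A) (e.g. by cofactor expansion or by noting that A is similar to its Jordan form J, which has the same characteristic polynomial as A) gives
  χ_A(x) = x^4 - 4*x^3 + 6*x^2 - 4*x + 1
which factors as (x - 1)^4. The eigenvalues (with algebraic multiplicities) are λ = 1 with multiplicity 4.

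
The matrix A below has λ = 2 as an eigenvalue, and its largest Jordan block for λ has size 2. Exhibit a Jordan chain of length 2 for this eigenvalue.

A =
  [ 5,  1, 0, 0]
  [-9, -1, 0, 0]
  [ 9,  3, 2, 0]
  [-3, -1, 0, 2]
A Jordan chain for λ = 2 of length 2:
v_1 = (3, -9, 9, -3)ᵀ
v_2 = (1, 0, 0, 0)ᵀ

Let N = A − (2)·I. We want v_2 with N^2 v_2 = 0 but N^1 v_2 ≠ 0; then v_{j-1} := N · v_j for j = 2, …, 2.

Pick v_2 = (1, 0, 0, 0)ᵀ.
Then v_1 = N · v_2 = (3, -9, 9, -3)ᵀ.

Sanity check: (A − (2)·I) v_1 = (0, 0, 0, 0)ᵀ = 0. ✓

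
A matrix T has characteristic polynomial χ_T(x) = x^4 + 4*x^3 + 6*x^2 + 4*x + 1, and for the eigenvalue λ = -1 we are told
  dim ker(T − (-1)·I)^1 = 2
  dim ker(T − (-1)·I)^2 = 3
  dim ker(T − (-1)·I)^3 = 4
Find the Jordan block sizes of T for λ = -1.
Block sizes for λ = -1: [3, 1]

From the dimensions of kernels of powers, the number of Jordan blocks of size at least j is d_j − d_{j−1} where d_j = dim ker(N^j) (with d_0 = 0). Computing the differences gives [2, 1, 1].
The number of blocks of size exactly k is (#blocks of size ≥ k) − (#blocks of size ≥ k + 1), so the partition is: 1 block(s) of size 1, 1 block(s) of size 3.
In nonincreasing order the block sizes are [3, 1].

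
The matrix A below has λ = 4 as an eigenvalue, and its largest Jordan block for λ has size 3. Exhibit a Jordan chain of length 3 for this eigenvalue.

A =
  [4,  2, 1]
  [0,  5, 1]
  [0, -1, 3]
A Jordan chain for λ = 4 of length 3:
v_1 = (1, 0, 0)ᵀ
v_2 = (2, 1, -1)ᵀ
v_3 = (0, 1, 0)ᵀ

Let N = A − (4)·I. We want v_3 with N^3 v_3 = 0 but N^2 v_3 ≠ 0; then v_{j-1} := N · v_j for j = 3, …, 2.

Pick v_3 = (0, 1, 0)ᵀ.
Then v_2 = N · v_3 = (2, 1, -1)ᵀ.
Then v_1 = N · v_2 = (1, 0, 0)ᵀ.

Sanity check: (A − (4)·I) v_1 = (0, 0, 0)ᵀ = 0. ✓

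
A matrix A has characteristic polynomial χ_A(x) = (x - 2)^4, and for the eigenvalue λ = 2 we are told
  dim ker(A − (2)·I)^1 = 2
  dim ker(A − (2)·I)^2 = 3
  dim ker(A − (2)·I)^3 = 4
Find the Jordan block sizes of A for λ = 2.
Block sizes for λ = 2: [3, 1]

From the dimensions of kernels of powers, the number of Jordan blocks of size at least j is d_j − d_{j−1} where d_j = dim ker(N^j) (with d_0 = 0). Computing the differences gives [2, 1, 1].
The number of blocks of size exactly k is (#blocks of size ≥ k) − (#blocks of size ≥ k + 1), so the partition is: 1 block(s) of size 1, 1 block(s) of size 3.
In nonincreasing order the block sizes are [3, 1].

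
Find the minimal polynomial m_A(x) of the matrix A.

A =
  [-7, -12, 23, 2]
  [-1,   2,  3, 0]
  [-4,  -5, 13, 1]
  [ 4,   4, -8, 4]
x^4 - 12*x^3 + 48*x^2 - 64*x

The characteristic polynomial is χ_A(x) = x*(x - 4)^3, so the eigenvalues are known. The minimal polynomial is
  m_A(x) = Π_λ (x − λ)^{k_λ}
where k_λ is the size of the *largest* Jordan block for λ (equivalently, the smallest k with (A − λI)^k v = 0 for every generalised eigenvector v of λ).

  λ = 0: largest Jordan block has size 1, contributing (x − 0)
  λ = 4: largest Jordan block has size 3, contributing (x − 4)^3

So m_A(x) = x*(x - 4)^3 = x^4 - 12*x^3 + 48*x^2 - 64*x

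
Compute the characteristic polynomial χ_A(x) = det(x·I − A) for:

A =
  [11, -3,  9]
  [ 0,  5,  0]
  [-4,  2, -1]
x^3 - 15*x^2 + 75*x - 125

Expanding det(x·I − A) (e.g. by cofactor expansion or by noting that A is similar to its Jordan form J, which has the same characteristic polynomial as A) gives
  χ_A(x) = x^3 - 15*x^2 + 75*x - 125
which factors as (x - 5)^3. The eigenvalues (with algebraic multiplicities) are λ = 5 with multiplicity 3.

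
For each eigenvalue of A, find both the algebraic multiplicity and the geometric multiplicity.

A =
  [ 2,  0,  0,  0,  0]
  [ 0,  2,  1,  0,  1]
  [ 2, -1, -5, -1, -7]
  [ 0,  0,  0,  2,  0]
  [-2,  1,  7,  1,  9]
λ = 2: alg = 5, geom = 3

Step 1 — factor the characteristic polynomial to read off the algebraic multiplicities:
  χ_A(x) = (x - 2)^5

Step 2 — compute geometric multiplicities via the rank-nullity identity g(λ) = n − rank(A − λI):
  rank(A − (2)·I) = 2, so dim ker(A − (2)·I) = n − 2 = 3

Summary:
  λ = 2: algebraic multiplicity = 5, geometric multiplicity = 3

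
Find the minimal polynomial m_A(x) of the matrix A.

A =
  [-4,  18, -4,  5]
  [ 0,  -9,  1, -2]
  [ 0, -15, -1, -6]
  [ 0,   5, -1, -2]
x^3 + 12*x^2 + 48*x + 64

The characteristic polynomial is χ_A(x) = (x + 4)^4, so the eigenvalues are known. The minimal polynomial is
  m_A(x) = Π_λ (x − λ)^{k_λ}
where k_λ is the size of the *largest* Jordan block for λ (equivalently, the smallest k with (A − λI)^k v = 0 for every generalised eigenvector v of λ).

  λ = -4: largest Jordan block has size 3, contributing (x + 4)^3

So m_A(x) = (x + 4)^3 = x^3 + 12*x^2 + 48*x + 64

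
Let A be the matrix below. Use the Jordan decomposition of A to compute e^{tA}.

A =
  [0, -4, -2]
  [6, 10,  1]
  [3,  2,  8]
e^{tA} =
  [3*t^2*exp(6*t) - 6*t*exp(6*t) + exp(6*t), 2*t^2*exp(6*t) - 4*t*exp(6*t), 2*t^2*exp(6*t) - 2*t*exp(6*t)]
  [-9*t^2*exp(6*t)/2 + 6*t*exp(6*t), -3*t^2*exp(6*t) + 4*t*exp(6*t) + exp(6*t), -3*t^2*exp(6*t) + t*exp(6*t)]
  [3*t*exp(6*t), 2*t*exp(6*t), 2*t*exp(6*t) + exp(6*t)]

Strategy: write A = P · J · P⁻¹ where J is a Jordan canonical form, so e^{tA} = P · e^{tJ} · P⁻¹, and e^{tJ} can be computed block-by-block.

A has Jordan form
J =
  [6, 1, 0]
  [0, 6, 1]
  [0, 0, 6]
(up to reordering of blocks).

Per-block formulas:
  For a 3×3 Jordan block J_3(6): exp(t · J_3(6)) = e^(6t)·(I + t·N + (t^2/2)·N^2), where N is the 3×3 nilpotent shift.

After assembling e^{tJ} and conjugating by P, we get:

e^{tA} =
  [3*t^2*exp(6*t) - 6*t*exp(6*t) + exp(6*t), 2*t^2*exp(6*t) - 4*t*exp(6*t), 2*t^2*exp(6*t) - 2*t*exp(6*t)]
  [-9*t^2*exp(6*t)/2 + 6*t*exp(6*t), -3*t^2*exp(6*t) + 4*t*exp(6*t) + exp(6*t), -3*t^2*exp(6*t) + t*exp(6*t)]
  [3*t*exp(6*t), 2*t*exp(6*t), 2*t*exp(6*t) + exp(6*t)]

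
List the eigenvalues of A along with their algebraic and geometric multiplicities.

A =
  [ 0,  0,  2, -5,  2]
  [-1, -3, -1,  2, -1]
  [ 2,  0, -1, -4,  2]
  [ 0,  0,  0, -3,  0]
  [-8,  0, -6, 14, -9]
λ = -4: alg = 1, geom = 1; λ = -3: alg = 4, geom = 3

Step 1 — factor the characteristic polynomial to read off the algebraic multiplicities:
  χ_A(x) = (x + 3)^4*(x + 4)

Step 2 — compute geometric multiplicities via the rank-nullity identity g(λ) = n − rank(A − λI):
  rank(A − (-4)·I) = 4, so dim ker(A − (-4)·I) = n − 4 = 1
  rank(A − (-3)·I) = 2, so dim ker(A − (-3)·I) = n − 2 = 3

Summary:
  λ = -4: algebraic multiplicity = 1, geometric multiplicity = 1
  λ = -3: algebraic multiplicity = 4, geometric multiplicity = 3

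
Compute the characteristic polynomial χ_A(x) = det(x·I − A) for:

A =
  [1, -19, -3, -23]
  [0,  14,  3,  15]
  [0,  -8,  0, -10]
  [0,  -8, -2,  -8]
x^4 - 7*x^3 + 18*x^2 - 20*x + 8

Expanding det(x·I − A) (e.g. by cofactor expansion or by noting that A is similar to its Jordan form J, which has the same characteristic polynomial as A) gives
  χ_A(x) = x^4 - 7*x^3 + 18*x^2 - 20*x + 8
which factors as (x - 2)^3*(x - 1). The eigenvalues (with algebraic multiplicities) are λ = 1 with multiplicity 1, λ = 2 with multiplicity 3.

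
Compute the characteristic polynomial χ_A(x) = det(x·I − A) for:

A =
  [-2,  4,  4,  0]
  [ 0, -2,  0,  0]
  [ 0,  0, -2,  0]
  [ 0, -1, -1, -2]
x^4 + 8*x^3 + 24*x^2 + 32*x + 16

Expanding det(x·I − A) (e.g. by cofactor expansion or by noting that A is similar to its Jordan form J, which has the same characteristic polynomial as A) gives
  χ_A(x) = x^4 + 8*x^3 + 24*x^2 + 32*x + 16
which factors as (x + 2)^4. The eigenvalues (with algebraic multiplicities) are λ = -2 with multiplicity 4.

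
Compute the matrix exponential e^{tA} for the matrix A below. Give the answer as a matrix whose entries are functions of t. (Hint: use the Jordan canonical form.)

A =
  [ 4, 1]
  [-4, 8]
e^{tA} =
  [-2*t*exp(6*t) + exp(6*t), t*exp(6*t)]
  [-4*t*exp(6*t), 2*t*exp(6*t) + exp(6*t)]

Strategy: write A = P · J · P⁻¹ where J is a Jordan canonical form, so e^{tA} = P · e^{tJ} · P⁻¹, and e^{tJ} can be computed block-by-block.

A has Jordan form
J =
  [6, 1]
  [0, 6]
(up to reordering of blocks).

Per-block formulas:
  For a 2×2 Jordan block J_2(6): exp(t · J_2(6)) = e^(6t)·(I + t·N), where N is the 2×2 nilpotent shift.

After assembling e^{tJ} and conjugating by P, we get:

e^{tA} =
  [-2*t*exp(6*t) + exp(6*t), t*exp(6*t)]
  [-4*t*exp(6*t), 2*t*exp(6*t) + exp(6*t)]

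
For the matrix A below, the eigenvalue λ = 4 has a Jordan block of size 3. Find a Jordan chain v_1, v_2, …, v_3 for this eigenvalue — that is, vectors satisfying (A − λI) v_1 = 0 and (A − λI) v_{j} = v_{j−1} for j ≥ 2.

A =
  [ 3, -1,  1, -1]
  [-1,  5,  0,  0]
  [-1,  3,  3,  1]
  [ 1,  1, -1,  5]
A Jordan chain for λ = 4 of length 3:
v_1 = (2, 2, 2, -2)ᵀ
v_2 = (-1, 1, 3, 1)ᵀ
v_3 = (0, 1, 0, 0)ᵀ

Let N = A − (4)·I. We want v_3 with N^3 v_3 = 0 but N^2 v_3 ≠ 0; then v_{j-1} := N · v_j for j = 3, …, 2.

Pick v_3 = (0, 1, 0, 0)ᵀ.
Then v_2 = N · v_3 = (-1, 1, 3, 1)ᵀ.
Then v_1 = N · v_2 = (2, 2, 2, -2)ᵀ.

Sanity check: (A − (4)·I) v_1 = (0, 0, 0, 0)ᵀ = 0. ✓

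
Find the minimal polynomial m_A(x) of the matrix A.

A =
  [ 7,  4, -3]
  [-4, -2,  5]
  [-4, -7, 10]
x^3 - 15*x^2 + 75*x - 125

The characteristic polynomial is χ_A(x) = (x - 5)^3, so the eigenvalues are known. The minimal polynomial is
  m_A(x) = Π_λ (x − λ)^{k_λ}
where k_λ is the size of the *largest* Jordan block for λ (equivalently, the smallest k with (A − λI)^k v = 0 for every generalised eigenvector v of λ).

  λ = 5: largest Jordan block has size 3, contributing (x − 5)^3

So m_A(x) = (x - 5)^3 = x^3 - 15*x^2 + 75*x - 125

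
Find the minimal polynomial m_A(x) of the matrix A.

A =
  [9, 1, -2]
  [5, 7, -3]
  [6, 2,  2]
x^3 - 18*x^2 + 108*x - 216

The characteristic polynomial is χ_A(x) = (x - 6)^3, so the eigenvalues are known. The minimal polynomial is
  m_A(x) = Π_λ (x − λ)^{k_λ}
where k_λ is the size of the *largest* Jordan block for λ (equivalently, the smallest k with (A − λI)^k v = 0 for every generalised eigenvector v of λ).

  λ = 6: largest Jordan block has size 3, contributing (x − 6)^3

So m_A(x) = (x - 6)^3 = x^3 - 18*x^2 + 108*x - 216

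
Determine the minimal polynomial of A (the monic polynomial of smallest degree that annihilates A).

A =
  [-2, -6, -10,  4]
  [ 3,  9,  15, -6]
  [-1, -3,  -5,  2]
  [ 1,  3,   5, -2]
x^2

The characteristic polynomial is χ_A(x) = x^4, so the eigenvalues are known. The minimal polynomial is
  m_A(x) = Π_λ (x − λ)^{k_λ}
where k_λ is the size of the *largest* Jordan block for λ (equivalently, the smallest k with (A − λI)^k v = 0 for every generalised eigenvector v of λ).

  λ = 0: largest Jordan block has size 2, contributing (x − 0)^2

So m_A(x) = x^2 = x^2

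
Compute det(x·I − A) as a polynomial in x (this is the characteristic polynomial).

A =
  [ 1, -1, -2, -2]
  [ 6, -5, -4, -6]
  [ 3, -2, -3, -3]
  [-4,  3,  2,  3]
x^4 + 4*x^3 + 6*x^2 + 4*x + 1

Expanding det(x·I − A) (e.g. by cofactor expansion or by noting that A is similar to its Jordan form J, which has the same characteristic polynomial as A) gives
  χ_A(x) = x^4 + 4*x^3 + 6*x^2 + 4*x + 1
which factors as (x + 1)^4. The eigenvalues (with algebraic multiplicities) are λ = -1 with multiplicity 4.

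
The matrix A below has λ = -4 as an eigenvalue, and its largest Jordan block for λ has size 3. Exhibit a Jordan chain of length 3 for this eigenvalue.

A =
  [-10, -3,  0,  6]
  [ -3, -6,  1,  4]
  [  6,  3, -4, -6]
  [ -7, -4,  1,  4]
A Jordan chain for λ = -4 of length 3:
v_1 = (3, 2, -3, 4)ᵀ
v_2 = (-6, -3, 6, -7)ᵀ
v_3 = (1, 0, 0, 0)ᵀ

Let N = A − (-4)·I. We want v_3 with N^3 v_3 = 0 but N^2 v_3 ≠ 0; then v_{j-1} := N · v_j for j = 3, …, 2.

Pick v_3 = (1, 0, 0, 0)ᵀ.
Then v_2 = N · v_3 = (-6, -3, 6, -7)ᵀ.
Then v_1 = N · v_2 = (3, 2, -3, 4)ᵀ.

Sanity check: (A − (-4)·I) v_1 = (0, 0, 0, 0)ᵀ = 0. ✓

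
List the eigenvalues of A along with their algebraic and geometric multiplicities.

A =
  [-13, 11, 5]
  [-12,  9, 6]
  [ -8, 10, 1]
λ = -3: alg = 2, geom = 1; λ = 3: alg = 1, geom = 1

Step 1 — factor the characteristic polynomial to read off the algebraic multiplicities:
  χ_A(x) = (x - 3)*(x + 3)^2

Step 2 — compute geometric multiplicities via the rank-nullity identity g(λ) = n − rank(A − λI):
  rank(A − (-3)·I) = 2, so dim ker(A − (-3)·I) = n − 2 = 1
  rank(A − (3)·I) = 2, so dim ker(A − (3)·I) = n − 2 = 1

Summary:
  λ = -3: algebraic multiplicity = 2, geometric multiplicity = 1
  λ = 3: algebraic multiplicity = 1, geometric multiplicity = 1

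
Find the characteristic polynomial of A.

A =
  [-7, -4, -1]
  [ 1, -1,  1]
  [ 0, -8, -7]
x^3 + 15*x^2 + 75*x + 125

Expanding det(x·I − A) (e.g. by cofactor expansion or by noting that A is similar to its Jordan form J, which has the same characteristic polynomial as A) gives
  χ_A(x) = x^3 + 15*x^2 + 75*x + 125
which factors as (x + 5)^3. The eigenvalues (with algebraic multiplicities) are λ = -5 with multiplicity 3.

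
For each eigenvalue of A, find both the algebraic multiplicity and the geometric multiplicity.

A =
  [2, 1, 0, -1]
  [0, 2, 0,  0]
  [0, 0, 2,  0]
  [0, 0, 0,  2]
λ = 2: alg = 4, geom = 3

Step 1 — factor the characteristic polynomial to read off the algebraic multiplicities:
  χ_A(x) = (x - 2)^4

Step 2 — compute geometric multiplicities via the rank-nullity identity g(λ) = n − rank(A − λI):
  rank(A − (2)·I) = 1, so dim ker(A − (2)·I) = n − 1 = 3

Summary:
  λ = 2: algebraic multiplicity = 4, geometric multiplicity = 3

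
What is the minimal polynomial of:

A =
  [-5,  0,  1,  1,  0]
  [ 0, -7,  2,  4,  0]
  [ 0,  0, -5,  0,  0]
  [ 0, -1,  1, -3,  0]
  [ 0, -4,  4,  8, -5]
x^3 + 15*x^2 + 75*x + 125

The characteristic polynomial is χ_A(x) = (x + 5)^5, so the eigenvalues are known. The minimal polynomial is
  m_A(x) = Π_λ (x − λ)^{k_λ}
where k_λ is the size of the *largest* Jordan block for λ (equivalently, the smallest k with (A − λI)^k v = 0 for every generalised eigenvector v of λ).

  λ = -5: largest Jordan block has size 3, contributing (x + 5)^3

So m_A(x) = (x + 5)^3 = x^3 + 15*x^2 + 75*x + 125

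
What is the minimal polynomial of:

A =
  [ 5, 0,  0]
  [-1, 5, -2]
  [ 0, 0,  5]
x^2 - 10*x + 25

The characteristic polynomial is χ_A(x) = (x - 5)^3, so the eigenvalues are known. The minimal polynomial is
  m_A(x) = Π_λ (x − λ)^{k_λ}
where k_λ is the size of the *largest* Jordan block for λ (equivalently, the smallest k with (A − λI)^k v = 0 for every generalised eigenvector v of λ).

  λ = 5: largest Jordan block has size 2, contributing (x − 5)^2

So m_A(x) = (x - 5)^2 = x^2 - 10*x + 25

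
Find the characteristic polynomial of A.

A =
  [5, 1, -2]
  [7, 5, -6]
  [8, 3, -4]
x^3 - 6*x^2 + 12*x - 8

Expanding det(x·I − A) (e.g. by cofactor expansion or by noting that A is similar to its Jordan form J, which has the same characteristic polynomial as A) gives
  χ_A(x) = x^3 - 6*x^2 + 12*x - 8
which factors as (x - 2)^3. The eigenvalues (with algebraic multiplicities) are λ = 2 with multiplicity 3.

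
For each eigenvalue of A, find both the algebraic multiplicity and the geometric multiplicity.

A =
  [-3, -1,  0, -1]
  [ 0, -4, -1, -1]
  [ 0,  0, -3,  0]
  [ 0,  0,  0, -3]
λ = -4: alg = 1, geom = 1; λ = -3: alg = 3, geom = 2

Step 1 — factor the characteristic polynomial to read off the algebraic multiplicities:
  χ_A(x) = (x + 3)^3*(x + 4)

Step 2 — compute geometric multiplicities via the rank-nullity identity g(λ) = n − rank(A − λI):
  rank(A − (-4)·I) = 3, so dim ker(A − (-4)·I) = n − 3 = 1
  rank(A − (-3)·I) = 2, so dim ker(A − (-3)·I) = n − 2 = 2

Summary:
  λ = -4: algebraic multiplicity = 1, geometric multiplicity = 1
  λ = -3: algebraic multiplicity = 3, geometric multiplicity = 2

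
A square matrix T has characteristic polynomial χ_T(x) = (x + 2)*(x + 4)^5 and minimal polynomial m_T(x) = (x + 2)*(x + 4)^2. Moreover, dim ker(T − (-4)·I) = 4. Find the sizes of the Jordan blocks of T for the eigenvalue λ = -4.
Block sizes for λ = -4: [2, 1, 1, 1]

Step 1 — from the characteristic polynomial, algebraic multiplicity of λ = -4 is 5. From dim ker(T − (-4)·I) = 4, there are exactly 4 Jordan blocks for λ = -4.
Step 2 — from the minimal polynomial, the factor (x + 4)^2 tells us the largest block for λ = -4 has size 2.
Step 3 — with total size 5, 4 blocks, and largest block 2, the block sizes (in nonincreasing order) are [2, 1, 1, 1].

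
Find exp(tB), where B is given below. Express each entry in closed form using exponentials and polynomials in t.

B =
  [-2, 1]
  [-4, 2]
e^{tB} =
  [1 - 2*t, t]
  [-4*t, 2*t + 1]

Strategy: write B = P · J · P⁻¹ where J is a Jordan canonical form, so e^{tB} = P · e^{tJ} · P⁻¹, and e^{tJ} can be computed block-by-block.

B has Jordan form
J =
  [0, 1]
  [0, 0]
(up to reordering of blocks).

Per-block formulas:
  For a 2×2 Jordan block J_2(0): exp(t · J_2(0)) = e^(0t)·(I + t·N), where N is the 2×2 nilpotent shift.

After assembling e^{tJ} and conjugating by P, we get:

e^{tB} =
  [1 - 2*t, t]
  [-4*t, 2*t + 1]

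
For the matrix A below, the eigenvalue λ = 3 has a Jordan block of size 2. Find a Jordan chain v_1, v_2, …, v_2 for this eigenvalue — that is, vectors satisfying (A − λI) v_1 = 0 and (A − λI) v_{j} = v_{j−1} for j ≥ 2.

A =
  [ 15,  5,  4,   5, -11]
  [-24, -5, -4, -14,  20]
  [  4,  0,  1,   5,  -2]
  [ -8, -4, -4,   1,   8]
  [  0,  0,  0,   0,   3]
A Jordan chain for λ = 3 of length 2:
v_1 = (12, -24, 4, -8, 0)ᵀ
v_2 = (1, 0, 0, 0, 0)ᵀ

Let N = A − (3)·I. We want v_2 with N^2 v_2 = 0 but N^1 v_2 ≠ 0; then v_{j-1} := N · v_j for j = 2, …, 2.

Pick v_2 = (1, 0, 0, 0, 0)ᵀ.
Then v_1 = N · v_2 = (12, -24, 4, -8, 0)ᵀ.

Sanity check: (A − (3)·I) v_1 = (0, 0, 0, 0, 0)ᵀ = 0. ✓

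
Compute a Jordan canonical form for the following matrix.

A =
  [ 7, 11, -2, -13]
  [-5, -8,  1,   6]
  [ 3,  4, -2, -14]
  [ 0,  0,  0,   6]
J_3(-1) ⊕ J_1(6)

The characteristic polynomial is
  det(x·I − A) = x^4 - 3*x^3 - 15*x^2 - 17*x - 6 = (x - 6)*(x + 1)^3

Eigenvalues and multiplicities (the geometric multiplicity of λ is n − rank(A − λI), which equals the number of Jordan blocks for λ):
  λ = -1: algebraic multiplicity = 3, geometric multiplicity = 1
  λ = 6: algebraic multiplicity = 1, geometric multiplicity = 1

Determining the block sizes for each eigenvalue:
  λ = -1: one block (gm = 1), so the single block has size am = 3 → block sizes [3]
  λ = 6: one block (gm = 1), so the single block has size am = 1 → block sizes [1]

Assembling the blocks gives a Jordan form
J =
  [-1,  1,  0, 0]
  [ 0, -1,  1, 0]
  [ 0,  0, -1, 0]
  [ 0,  0,  0, 6]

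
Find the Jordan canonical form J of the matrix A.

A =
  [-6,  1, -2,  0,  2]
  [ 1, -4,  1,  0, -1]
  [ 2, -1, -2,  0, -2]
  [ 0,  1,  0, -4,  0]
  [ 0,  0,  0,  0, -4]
J_3(-4) ⊕ J_1(-4) ⊕ J_1(-4)

The characteristic polynomial is
  det(x·I − A) = x^5 + 20*x^4 + 160*x^3 + 640*x^2 + 1280*x + 1024 = (x + 4)^5

Eigenvalues and multiplicities (the geometric multiplicity of λ is n − rank(A − λI), which equals the number of Jordan blocks for λ):
  λ = -4: algebraic multiplicity = 5, geometric multiplicity = 3

Determining the block sizes for each eigenvalue:
  λ = -4: with am = 5 and gm = 3, the partition is not yet determined (e.g. several partitions of 5 into 3 parts exist). Let N = A − (-4)·I. Computing rank(N^1) = 2, rank(N^2) = 1, rank(N^3) = 0; the number of blocks of size ≥ j is rank(N^{j−1}) − rank(N^j), giving [3, 1, 1]. So we have 1 block(s) of size 3, 2 block(s) of size 1 → block sizes [3, 1, 1]

Assembling the blocks gives a Jordan form
J =
  [-4,  1,  0,  0,  0]
  [ 0, -4,  1,  0,  0]
  [ 0,  0, -4,  0,  0]
  [ 0,  0,  0, -4,  0]
  [ 0,  0,  0,  0, -4]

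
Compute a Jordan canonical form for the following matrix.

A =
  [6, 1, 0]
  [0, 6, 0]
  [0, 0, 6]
J_2(6) ⊕ J_1(6)

The characteristic polynomial is
  det(x·I − A) = x^3 - 18*x^2 + 108*x - 216 = (x - 6)^3

Eigenvalues and multiplicities (the geometric multiplicity of λ is n − rank(A − λI), which equals the number of Jordan blocks for λ):
  λ = 6: algebraic multiplicity = 3, geometric multiplicity = 2

Determining the block sizes for each eigenvalue:
  λ = 6: 2 blocks summing to 3 forces exactly one block of size 2 and the rest size 1 → block sizes [2, 1]

Assembling the blocks gives a Jordan form
J =
  [6, 1, 0]
  [0, 6, 0]
  [0, 0, 6]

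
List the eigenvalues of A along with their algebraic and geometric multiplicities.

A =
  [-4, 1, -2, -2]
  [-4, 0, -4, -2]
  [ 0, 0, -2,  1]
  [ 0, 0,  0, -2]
λ = -2: alg = 4, geom = 2

Step 1 — factor the characteristic polynomial to read off the algebraic multiplicities:
  χ_A(x) = (x + 2)^4

Step 2 — compute geometric multiplicities via the rank-nullity identity g(λ) = n − rank(A − λI):
  rank(A − (-2)·I) = 2, so dim ker(A − (-2)·I) = n − 2 = 2

Summary:
  λ = -2: algebraic multiplicity = 4, geometric multiplicity = 2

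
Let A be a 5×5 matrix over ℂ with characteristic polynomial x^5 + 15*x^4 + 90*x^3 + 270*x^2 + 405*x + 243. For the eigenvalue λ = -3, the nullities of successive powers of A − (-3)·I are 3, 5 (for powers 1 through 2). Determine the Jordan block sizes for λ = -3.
Block sizes for λ = -3: [2, 2, 1]

From the dimensions of kernels of powers, the number of Jordan blocks of size at least j is d_j − d_{j−1} where d_j = dim ker(N^j) (with d_0 = 0). Computing the differences gives [3, 2].
The number of blocks of size exactly k is (#blocks of size ≥ k) − (#blocks of size ≥ k + 1), so the partition is: 1 block(s) of size 1, 2 block(s) of size 2.
In nonincreasing order the block sizes are [2, 2, 1].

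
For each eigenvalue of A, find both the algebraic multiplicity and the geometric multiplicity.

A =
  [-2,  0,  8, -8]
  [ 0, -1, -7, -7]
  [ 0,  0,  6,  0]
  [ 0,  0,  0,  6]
λ = -2: alg = 1, geom = 1; λ = -1: alg = 1, geom = 1; λ = 6: alg = 2, geom = 2

Step 1 — factor the characteristic polynomial to read off the algebraic multiplicities:
  χ_A(x) = (x - 6)^2*(x + 1)*(x + 2)

Step 2 — compute geometric multiplicities via the rank-nullity identity g(λ) = n − rank(A − λI):
  rank(A − (-2)·I) = 3, so dim ker(A − (-2)·I) = n − 3 = 1
  rank(A − (-1)·I) = 3, so dim ker(A − (-1)·I) = n − 3 = 1
  rank(A − (6)·I) = 2, so dim ker(A − (6)·I) = n − 2 = 2

Summary:
  λ = -2: algebraic multiplicity = 1, geometric multiplicity = 1
  λ = -1: algebraic multiplicity = 1, geometric multiplicity = 1
  λ = 6: algebraic multiplicity = 2, geometric multiplicity = 2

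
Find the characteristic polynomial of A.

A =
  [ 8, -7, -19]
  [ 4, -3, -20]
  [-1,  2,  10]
x^3 - 15*x^2 + 75*x - 125

Expanding det(x·I − A) (e.g. by cofactor expansion or by noting that A is similar to its Jordan form J, which has the same characteristic polynomial as A) gives
  χ_A(x) = x^3 - 15*x^2 + 75*x - 125
which factors as (x - 5)^3. The eigenvalues (with algebraic multiplicities) are λ = 5 with multiplicity 3.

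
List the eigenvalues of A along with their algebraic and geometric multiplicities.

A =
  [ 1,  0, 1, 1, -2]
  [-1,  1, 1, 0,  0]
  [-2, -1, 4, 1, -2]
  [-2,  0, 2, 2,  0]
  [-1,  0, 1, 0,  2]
λ = 2: alg = 5, geom = 2

Step 1 — factor the characteristic polynomial to read off the algebraic multiplicities:
  χ_A(x) = (x - 2)^5

Step 2 — compute geometric multiplicities via the rank-nullity identity g(λ) = n − rank(A − λI):
  rank(A − (2)·I) = 3, so dim ker(A − (2)·I) = n − 3 = 2

Summary:
  λ = 2: algebraic multiplicity = 5, geometric multiplicity = 2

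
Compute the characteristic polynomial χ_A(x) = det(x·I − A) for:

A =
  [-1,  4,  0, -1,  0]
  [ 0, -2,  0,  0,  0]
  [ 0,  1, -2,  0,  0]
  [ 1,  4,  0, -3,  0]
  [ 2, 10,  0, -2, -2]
x^5 + 10*x^4 + 40*x^3 + 80*x^2 + 80*x + 32

Expanding det(x·I − A) (e.g. by cofactor expansion or by noting that A is similar to its Jordan form J, which has the same characteristic polynomial as A) gives
  χ_A(x) = x^5 + 10*x^4 + 40*x^3 + 80*x^2 + 80*x + 32
which factors as (x + 2)^5. The eigenvalues (with algebraic multiplicities) are λ = -2 with multiplicity 5.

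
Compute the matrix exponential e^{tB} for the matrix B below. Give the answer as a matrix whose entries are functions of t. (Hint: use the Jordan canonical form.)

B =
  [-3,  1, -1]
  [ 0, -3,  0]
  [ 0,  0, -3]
e^{tB} =
  [exp(-3*t), t*exp(-3*t), -t*exp(-3*t)]
  [0, exp(-3*t), 0]
  [0, 0, exp(-3*t)]

Strategy: write B = P · J · P⁻¹ where J is a Jordan canonical form, so e^{tB} = P · e^{tJ} · P⁻¹, and e^{tJ} can be computed block-by-block.

B has Jordan form
J =
  [-3,  1,  0]
  [ 0, -3,  0]
  [ 0,  0, -3]
(up to reordering of blocks).

Per-block formulas:
  For a 1×1 block at λ = -3: exp(t · [-3]) = [e^(-3t)].
  For a 2×2 Jordan block J_2(-3): exp(t · J_2(-3)) = e^(-3t)·(I + t·N), where N is the 2×2 nilpotent shift.

After assembling e^{tJ} and conjugating by P, we get:

e^{tB} =
  [exp(-3*t), t*exp(-3*t), -t*exp(-3*t)]
  [0, exp(-3*t), 0]
  [0, 0, exp(-3*t)]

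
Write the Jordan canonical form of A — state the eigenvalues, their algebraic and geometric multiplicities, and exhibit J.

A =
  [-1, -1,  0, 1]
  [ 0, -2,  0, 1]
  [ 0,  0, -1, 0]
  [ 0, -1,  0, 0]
J_2(-1) ⊕ J_1(-1) ⊕ J_1(-1)

The characteristic polynomial is
  det(x·I − A) = x^4 + 4*x^3 + 6*x^2 + 4*x + 1 = (x + 1)^4

Eigenvalues and multiplicities (the geometric multiplicity of λ is n − rank(A − λI), which equals the number of Jordan blocks for λ):
  λ = -1: algebraic multiplicity = 4, geometric multiplicity = 3

Determining the block sizes for each eigenvalue:
  λ = -1: 3 blocks summing to 4 forces exactly one block of size 2 and the rest size 1 → block sizes [2, 1, 1]

Assembling the blocks gives a Jordan form
J =
  [-1,  1,  0,  0]
  [ 0, -1,  0,  0]
  [ 0,  0, -1,  0]
  [ 0,  0,  0, -1]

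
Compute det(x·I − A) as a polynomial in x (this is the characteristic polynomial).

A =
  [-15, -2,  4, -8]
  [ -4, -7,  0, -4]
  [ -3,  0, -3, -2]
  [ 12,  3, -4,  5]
x^4 + 20*x^3 + 150*x^2 + 500*x + 625

Expanding det(x·I − A) (e.g. by cofactor expansion or by noting that A is similar to its Jordan form J, which has the same characteristic polynomial as A) gives
  χ_A(x) = x^4 + 20*x^3 + 150*x^2 + 500*x + 625
which factors as (x + 5)^4. The eigenvalues (with algebraic multiplicities) are λ = -5 with multiplicity 4.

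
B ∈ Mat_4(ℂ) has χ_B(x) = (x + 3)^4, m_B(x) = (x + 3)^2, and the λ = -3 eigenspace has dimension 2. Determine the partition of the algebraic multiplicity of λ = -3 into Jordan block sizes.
Block sizes for λ = -3: [2, 2]

Step 1 — from the characteristic polynomial, algebraic multiplicity of λ = -3 is 4. From dim ker(B − (-3)·I) = 2, there are exactly 2 Jordan blocks for λ = -3.
Step 2 — from the minimal polynomial, the factor (x + 3)^2 tells us the largest block for λ = -3 has size 2.
Step 3 — with total size 4, 2 blocks, and largest block 2, the block sizes (in nonincreasing order) are [2, 2].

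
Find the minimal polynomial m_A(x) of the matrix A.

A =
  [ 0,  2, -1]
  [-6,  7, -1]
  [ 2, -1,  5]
x^3 - 12*x^2 + 48*x - 64

The characteristic polynomial is χ_A(x) = (x - 4)^3, so the eigenvalues are known. The minimal polynomial is
  m_A(x) = Π_λ (x − λ)^{k_λ}
where k_λ is the size of the *largest* Jordan block for λ (equivalently, the smallest k with (A − λI)^k v = 0 for every generalised eigenvector v of λ).

  λ = 4: largest Jordan block has size 3, contributing (x − 4)^3

So m_A(x) = (x - 4)^3 = x^3 - 12*x^2 + 48*x - 64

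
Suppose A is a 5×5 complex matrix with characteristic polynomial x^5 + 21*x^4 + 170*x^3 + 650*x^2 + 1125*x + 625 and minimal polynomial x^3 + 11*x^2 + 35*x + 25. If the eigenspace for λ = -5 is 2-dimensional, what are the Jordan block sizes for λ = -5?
Block sizes for λ = -5: [2, 2]

Step 1 — from the characteristic polynomial, algebraic multiplicity of λ = -5 is 4. From dim ker(A − (-5)·I) = 2, there are exactly 2 Jordan blocks for λ = -5.
Step 2 — from the minimal polynomial, the factor (x + 5)^2 tells us the largest block for λ = -5 has size 2.
Step 3 — with total size 4, 2 blocks, and largest block 2, the block sizes (in nonincreasing order) are [2, 2].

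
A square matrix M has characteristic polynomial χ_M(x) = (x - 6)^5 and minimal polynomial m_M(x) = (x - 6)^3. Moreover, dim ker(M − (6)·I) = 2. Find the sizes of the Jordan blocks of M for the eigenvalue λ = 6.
Block sizes for λ = 6: [3, 2]

Step 1 — from the characteristic polynomial, algebraic multiplicity of λ = 6 is 5. From dim ker(M − (6)·I) = 2, there are exactly 2 Jordan blocks for λ = 6.
Step 2 — from the minimal polynomial, the factor (x − 6)^3 tells us the largest block for λ = 6 has size 3.
Step 3 — with total size 5, 2 blocks, and largest block 3, the block sizes (in nonincreasing order) are [3, 2].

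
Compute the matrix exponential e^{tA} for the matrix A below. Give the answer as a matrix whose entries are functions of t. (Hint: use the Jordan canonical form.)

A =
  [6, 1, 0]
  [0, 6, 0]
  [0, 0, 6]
e^{tA} =
  [exp(6*t), t*exp(6*t), 0]
  [0, exp(6*t), 0]
  [0, 0, exp(6*t)]

Strategy: write A = P · J · P⁻¹ where J is a Jordan canonical form, so e^{tA} = P · e^{tJ} · P⁻¹, and e^{tJ} can be computed block-by-block.

A has Jordan form
J =
  [6, 1, 0]
  [0, 6, 0]
  [0, 0, 6]
(up to reordering of blocks).

Per-block formulas:
  For a 1×1 block at λ = 6: exp(t · [6]) = [e^(6t)].
  For a 2×2 Jordan block J_2(6): exp(t · J_2(6)) = e^(6t)·(I + t·N), where N is the 2×2 nilpotent shift.

After assembling e^{tJ} and conjugating by P, we get:

e^{tA} =
  [exp(6*t), t*exp(6*t), 0]
  [0, exp(6*t), 0]
  [0, 0, exp(6*t)]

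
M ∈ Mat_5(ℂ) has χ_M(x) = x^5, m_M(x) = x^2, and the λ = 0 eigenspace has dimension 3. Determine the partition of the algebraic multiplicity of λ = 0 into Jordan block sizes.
Block sizes for λ = 0: [2, 2, 1]

Step 1 — from the characteristic polynomial, algebraic multiplicity of λ = 0 is 5. From dim ker(M − (0)·I) = 3, there are exactly 3 Jordan blocks for λ = 0.
Step 2 — from the minimal polynomial, the factor (x − 0)^2 tells us the largest block for λ = 0 has size 2.
Step 3 — with total size 5, 3 blocks, and largest block 2, the block sizes (in nonincreasing order) are [2, 2, 1].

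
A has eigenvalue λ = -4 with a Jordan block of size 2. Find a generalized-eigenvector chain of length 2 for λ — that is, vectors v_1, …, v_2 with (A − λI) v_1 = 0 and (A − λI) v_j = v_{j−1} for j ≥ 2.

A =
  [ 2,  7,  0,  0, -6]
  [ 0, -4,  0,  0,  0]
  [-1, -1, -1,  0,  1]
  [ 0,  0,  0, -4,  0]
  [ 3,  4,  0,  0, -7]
A Jordan chain for λ = -4 of length 2:
v_1 = (-1, 0, 0, 0, -1)ᵀ
v_2 = (1, -1, 0, 0, 0)ᵀ

Let N = A − (-4)·I. We want v_2 with N^2 v_2 = 0 but N^1 v_2 ≠ 0; then v_{j-1} := N · v_j for j = 2, …, 2.

Pick v_2 = (1, -1, 0, 0, 0)ᵀ.
Then v_1 = N · v_2 = (-1, 0, 0, 0, -1)ᵀ.

Sanity check: (A − (-4)·I) v_1 = (0, 0, 0, 0, 0)ᵀ = 0. ✓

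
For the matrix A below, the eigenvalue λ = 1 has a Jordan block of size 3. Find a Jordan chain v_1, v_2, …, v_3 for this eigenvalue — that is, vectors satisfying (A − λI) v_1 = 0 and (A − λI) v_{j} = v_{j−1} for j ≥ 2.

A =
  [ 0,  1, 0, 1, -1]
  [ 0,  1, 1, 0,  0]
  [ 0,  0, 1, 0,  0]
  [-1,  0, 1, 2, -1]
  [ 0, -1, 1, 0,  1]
A Jordan chain for λ = 1 of length 3:
v_1 = (1, 0, 0, 0, -1)ᵀ
v_2 = (0, 1, 0, 1, 1)ᵀ
v_3 = (0, 0, 1, 0, 0)ᵀ

Let N = A − (1)·I. We want v_3 with N^3 v_3 = 0 but N^2 v_3 ≠ 0; then v_{j-1} := N · v_j for j = 3, …, 2.

Pick v_3 = (0, 0, 1, 0, 0)ᵀ.
Then v_2 = N · v_3 = (0, 1, 0, 1, 1)ᵀ.
Then v_1 = N · v_2 = (1, 0, 0, 0, -1)ᵀ.

Sanity check: (A − (1)·I) v_1 = (0, 0, 0, 0, 0)ᵀ = 0. ✓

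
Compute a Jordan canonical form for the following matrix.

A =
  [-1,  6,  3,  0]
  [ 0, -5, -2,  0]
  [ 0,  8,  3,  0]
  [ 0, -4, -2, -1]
J_2(-1) ⊕ J_1(-1) ⊕ J_1(-1)

The characteristic polynomial is
  det(x·I − A) = x^4 + 4*x^3 + 6*x^2 + 4*x + 1 = (x + 1)^4

Eigenvalues and multiplicities (the geometric multiplicity of λ is n − rank(A − λI), which equals the number of Jordan blocks for λ):
  λ = -1: algebraic multiplicity = 4, geometric multiplicity = 3

Determining the block sizes for each eigenvalue:
  λ = -1: 3 blocks summing to 4 forces exactly one block of size 2 and the rest size 1 → block sizes [2, 1, 1]

Assembling the blocks gives a Jordan form
J =
  [-1,  1,  0,  0]
  [ 0, -1,  0,  0]
  [ 0,  0, -1,  0]
  [ 0,  0,  0, -1]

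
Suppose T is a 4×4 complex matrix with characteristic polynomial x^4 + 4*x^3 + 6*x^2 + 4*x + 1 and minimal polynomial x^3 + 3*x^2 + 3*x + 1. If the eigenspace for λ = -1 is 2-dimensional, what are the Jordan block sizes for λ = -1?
Block sizes for λ = -1: [3, 1]

Step 1 — from the characteristic polynomial, algebraic multiplicity of λ = -1 is 4. From dim ker(T − (-1)·I) = 2, there are exactly 2 Jordan blocks for λ = -1.
Step 2 — from the minimal polynomial, the factor (x + 1)^3 tells us the largest block for λ = -1 has size 3.
Step 3 — with total size 4, 2 blocks, and largest block 3, the block sizes (in nonincreasing order) are [3, 1].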